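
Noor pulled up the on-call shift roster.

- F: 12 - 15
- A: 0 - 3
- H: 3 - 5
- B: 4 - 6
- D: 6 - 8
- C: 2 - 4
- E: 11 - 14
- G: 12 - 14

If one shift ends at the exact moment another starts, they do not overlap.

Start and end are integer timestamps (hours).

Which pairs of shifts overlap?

Two intervals overlap when each starts before the other ends.
Sorted by start: A, C, H, B, D, E, F, G.
C starts before A ends → A and C overlap.
H starts exactly when A ends (back-to-back, no overlap); A is clear from here.
H starts before C ends → C and H overlap.
B starts exactly when C ends (back-to-back, no overlap); C is clear from here.
B starts before H ends → H and B overlap.
D starts after H ends; H is clear from here.
D starts exactly when B ends (back-to-back, no overlap); B is clear from here.
E starts after D ends; D is clear from here.
F starts before E ends → E and F overlap.
G starts before E ends → E and G overlap.
G starts before F ends → F and G overlap.

A & C, B & H, C & H, E & F, E & G, F & G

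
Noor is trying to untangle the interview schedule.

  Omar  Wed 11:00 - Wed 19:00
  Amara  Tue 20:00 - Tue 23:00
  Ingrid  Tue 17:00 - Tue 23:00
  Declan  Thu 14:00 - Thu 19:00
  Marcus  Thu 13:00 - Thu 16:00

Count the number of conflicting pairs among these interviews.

Two intervals overlap when each starts before the other ends.
Sorted by start: Ingrid, Amara, Omar, Marcus, Declan.
Amara starts before Ingrid ends → Ingrid and Amara overlap.
Omar starts after Ingrid ends, so nothing later overlaps Ingrid either.
Omar starts after Amara ends, so nothing later overlaps Amara either.
Marcus starts after Omar ends, so nothing later overlaps Omar either.
Declan starts before Marcus ends → Marcus and Declan overlap.
Overlapping pairs: Amara & Ingrid, Declan & Marcus — 2 in total.

2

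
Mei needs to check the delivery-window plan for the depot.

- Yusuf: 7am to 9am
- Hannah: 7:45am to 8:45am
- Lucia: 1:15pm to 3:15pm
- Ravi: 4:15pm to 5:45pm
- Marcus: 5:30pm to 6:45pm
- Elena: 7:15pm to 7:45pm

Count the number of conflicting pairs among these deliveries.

2

Two intervals overlap when each starts before the other ends.
Sorted by start: Yusuf, Hannah, Lucia, Ravi, Marcus, Elena.
Hannah starts before Yusuf ends → Yusuf and Hannah overlap.
Lucia starts after Yusuf ends, so nothing later overlaps Yusuf either.
Lucia starts after Hannah ends, so nothing later overlaps Hannah either.
Ravi starts after Lucia ends, so nothing later overlaps Lucia either.
Marcus starts before Ravi ends → Ravi and Marcus overlap.
Elena starts after Ravi ends.
Elena starts after Marcus ends.
Overlapping pairs: Hannah & Yusuf, Marcus & Ravi — 2 in total.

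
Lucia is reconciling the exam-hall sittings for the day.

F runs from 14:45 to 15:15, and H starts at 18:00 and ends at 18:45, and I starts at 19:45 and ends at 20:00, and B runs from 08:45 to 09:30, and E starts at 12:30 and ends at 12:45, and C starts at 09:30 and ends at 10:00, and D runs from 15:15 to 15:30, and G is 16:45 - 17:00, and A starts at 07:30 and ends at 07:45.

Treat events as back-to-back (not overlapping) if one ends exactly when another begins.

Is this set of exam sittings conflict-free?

Yes

Sorted by start: A, B, C, E, F, D, G, H, I.
B starts after A ends; A is clear from here.
C starts exactly when B ends (back-to-back, no overlap); B is clear from here.
E starts after C ends; C is clear from here.
F starts after E ends; E is clear from here.
D starts exactly when F ends (back-to-back, no overlap); F is clear from here.
G starts after D ends; D is clear from here.
H starts after G ends; G is clear from here.
I starts after H ends.
Every pair is clear; the schedule has no overlaps.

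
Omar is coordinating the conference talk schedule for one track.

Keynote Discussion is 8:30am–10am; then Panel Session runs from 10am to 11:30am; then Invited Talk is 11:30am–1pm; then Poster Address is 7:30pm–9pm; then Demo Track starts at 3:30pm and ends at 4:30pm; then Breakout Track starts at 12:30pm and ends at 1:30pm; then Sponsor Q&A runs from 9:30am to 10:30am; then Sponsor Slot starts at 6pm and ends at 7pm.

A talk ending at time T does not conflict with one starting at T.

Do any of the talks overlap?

Two intervals overlap when each starts before the other ends.
Sorted by start: Keynote Discussion, Sponsor Q&A, Panel Session, Invited Talk, Breakout Track, Demo Track, Sponsor Slot, Poster Address.
Sponsor Q&A starts before Keynote Discussion ends → Keynote Discussion and Sponsor Q&A overlap.
That's a conflict, so the schedule is not conflict-free.

Yes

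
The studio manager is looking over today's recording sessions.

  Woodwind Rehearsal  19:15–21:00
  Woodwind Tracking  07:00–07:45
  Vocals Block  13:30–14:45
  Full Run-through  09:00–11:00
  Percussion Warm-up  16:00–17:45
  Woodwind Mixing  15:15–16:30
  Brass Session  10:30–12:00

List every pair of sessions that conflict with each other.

Check each pair: they overlap iff neither finishes before the other starts.
Sorted by start: Woodwind Tracking, Full Run-through, Brass Session, Vocals Block, Woodwind Mixing, Percussion Warm-up, Woodwind Rehearsal.
Full Run-through starts after Woodwind Tracking ends; Woodwind Tracking is clear from here.
Brass Session starts before Full Run-through ends → Full Run-through and Brass Session overlap.
Vocals Block starts after Full Run-through ends; Full Run-through is clear from here.
Vocals Block starts after Brass Session ends; Brass Session is clear from here.
Woodwind Mixing starts after Vocals Block ends; Vocals Block is clear from here.
Percussion Warm-up starts before Woodwind Mixing ends → Woodwind Mixing and Percussion Warm-up overlap.
Woodwind Rehearsal starts after Woodwind Mixing ends.
Woodwind Rehearsal starts after Percussion Warm-up ends.

Brass Session & Full Run-through, Percussion Warm-up & Woodwind Mixing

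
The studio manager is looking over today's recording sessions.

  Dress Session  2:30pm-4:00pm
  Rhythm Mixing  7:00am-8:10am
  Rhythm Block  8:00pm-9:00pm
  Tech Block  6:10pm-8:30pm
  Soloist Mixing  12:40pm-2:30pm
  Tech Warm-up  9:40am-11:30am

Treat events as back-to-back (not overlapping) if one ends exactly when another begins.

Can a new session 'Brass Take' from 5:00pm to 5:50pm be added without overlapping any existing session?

Rhythm Mixing: ends 8:10am at or before Brass Take starts 5:00pm → clear.
Tech Warm-up: ends 11:30am at or before Brass Take starts 5:00pm → clear.
Soloist Mixing: ends 2:30pm at or before Brass Take starts 5:00pm → clear.
Dress Session: ends 4:00pm at or before Brass Take starts 5:00pm → clear.
Tech Block: starts 6:10pm at or after Brass Take ends 5:50pm → clear.
Rhythm Block: starts 8:00pm at or after Brass Take ends 5:50pm → clear.

Yes — the slot is free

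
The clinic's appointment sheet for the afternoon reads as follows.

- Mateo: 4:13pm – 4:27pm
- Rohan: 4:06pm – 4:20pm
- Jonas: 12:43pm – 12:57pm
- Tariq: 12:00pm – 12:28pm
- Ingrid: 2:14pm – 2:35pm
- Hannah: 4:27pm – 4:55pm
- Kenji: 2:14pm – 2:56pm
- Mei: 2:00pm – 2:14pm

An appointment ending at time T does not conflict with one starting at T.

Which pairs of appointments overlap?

Ingrid & Kenji, Mateo & Rohan

Check each pair: they overlap iff neither finishes before the other starts.
Sorted by start: Tariq, Jonas, Mei, Kenji, Ingrid, Rohan, Mateo, Hannah.
Jonas starts after Tariq ends, so Tariq has no further overlaps.
Mei starts after Jonas ends, so Jonas has no further overlaps.
Kenji starts exactly when Mei ends (back-to-back, no overlap), so Mei has no further overlaps.
Ingrid starts before Kenji ends → Kenji and Ingrid overlap.
Rohan starts after Kenji ends, so Kenji has no further overlaps.
Rohan starts after Ingrid ends, so Ingrid has no further overlaps.
Mateo starts before Rohan ends → Rohan and Mateo overlap.
Hannah starts after Rohan ends.
Hannah starts exactly when Mateo ends (back-to-back, no overlap).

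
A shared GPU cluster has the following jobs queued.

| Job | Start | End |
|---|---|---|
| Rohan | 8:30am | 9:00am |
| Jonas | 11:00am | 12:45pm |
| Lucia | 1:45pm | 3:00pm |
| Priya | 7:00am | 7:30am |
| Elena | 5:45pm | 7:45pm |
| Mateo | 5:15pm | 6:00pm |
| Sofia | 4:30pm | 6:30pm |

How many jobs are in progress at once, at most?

Sort all start/end points and keep a running count:
7:00am start Priya → 1
7:30am end Priya → 0
8:30am start Rohan → 1
9:00am end Rohan → 0
11:00am start Jonas → 1
12:45pm end Jonas → 0
1:45pm start Lucia → 1
3:00pm end Lucia → 0
4:30pm start Sofia → 1
5:15pm start Mateo → 2
5:45pm start Elena → 3
6:00pm end Mateo → 2
6:30pm end Sofia → 1
7:45pm end Elena → 0
Peak is 3, at 5:45pm (Elena, Mateo, Sofia).

3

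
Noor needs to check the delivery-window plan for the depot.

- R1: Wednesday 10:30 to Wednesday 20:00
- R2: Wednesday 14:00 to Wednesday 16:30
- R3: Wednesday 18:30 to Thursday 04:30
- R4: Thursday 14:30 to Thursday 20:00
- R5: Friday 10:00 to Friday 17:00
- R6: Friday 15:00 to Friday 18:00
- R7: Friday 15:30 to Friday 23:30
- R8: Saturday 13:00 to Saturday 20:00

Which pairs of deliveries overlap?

Sorted by start: R1, R2, R3, R4, R5, R6, R7, R8.
R2 starts before R1 ends → R1 and R2 overlap.
R3 starts before R1 ends → R1 and R3 overlap.
R4 starts after R1 ends — done with R1.
R3 starts after R2 ends — done with R2.
R4 starts after R3 ends — done with R3.
R5 starts after R4 ends — done with R4.
R6 starts before R5 ends → R5 and R6 overlap.
R7 starts before R5 ends → R5 and R7 overlap.
R8 starts after R5 ends.
R7 starts before R6 ends → R6 and R7 overlap.
R8 starts after R6 ends.
R8 starts after R7 ends.

R1 & R2, R1 & R3, R5 & R6, R5 & R7, R6 & R7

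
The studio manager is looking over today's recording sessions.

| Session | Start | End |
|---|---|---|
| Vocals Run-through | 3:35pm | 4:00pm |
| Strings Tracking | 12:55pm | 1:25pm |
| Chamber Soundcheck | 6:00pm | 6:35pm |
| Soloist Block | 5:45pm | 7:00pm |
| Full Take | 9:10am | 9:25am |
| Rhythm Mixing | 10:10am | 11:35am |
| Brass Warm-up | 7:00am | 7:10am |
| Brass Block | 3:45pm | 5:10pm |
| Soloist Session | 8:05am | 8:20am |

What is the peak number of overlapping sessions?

2

Walk through starts and ends in time order (an end at T is processed before a start at T):
7:00am start Brass Warm-up → 1
7:10am end Brass Warm-up → 0
8:05am start Soloist Session → 1
8:20am end Soloist Session → 0
9:10am start Full Take → 1
9:25am end Full Take → 0
10:10am start Rhythm Mixing → 1
11:35am end Rhythm Mixing → 0
12:55pm start Strings Tracking → 1
1:25pm end Strings Tracking → 0
3:35pm start Vocals Run-through → 1
3:45pm start Brass Block → 2
4:00pm end Vocals Run-through → 1
5:10pm end Brass Block → 0
5:45pm start Soloist Block → 1
6:00pm start Chamber Soundcheck → 2
6:35pm end Chamber Soundcheck → 1
7:00pm end Soloist Block → 0
Peak is 2, at 3:45pm (Brass Block, Vocals Run-through).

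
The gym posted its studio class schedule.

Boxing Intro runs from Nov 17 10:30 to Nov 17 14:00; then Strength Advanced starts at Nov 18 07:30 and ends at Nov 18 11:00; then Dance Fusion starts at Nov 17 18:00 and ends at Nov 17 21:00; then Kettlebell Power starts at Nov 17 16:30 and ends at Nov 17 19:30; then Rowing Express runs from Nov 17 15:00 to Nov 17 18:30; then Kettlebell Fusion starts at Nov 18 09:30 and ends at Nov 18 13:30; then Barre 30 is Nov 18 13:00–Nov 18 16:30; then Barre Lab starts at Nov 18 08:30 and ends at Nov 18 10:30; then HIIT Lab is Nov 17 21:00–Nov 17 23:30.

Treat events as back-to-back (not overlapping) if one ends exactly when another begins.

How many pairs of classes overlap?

Sorted by start: Boxing Intro, Rowing Express, Kettlebell Power, Dance Fusion, HIIT Lab, Strength Advanced, Barre Lab, Kettlebell Fusion, Barre 30.
Rowing Express starts after Boxing Intro ends; Boxing Intro is clear from here.
Kettlebell Power starts before Rowing Express ends → Rowing Express and Kettlebell Power overlap.
Dance Fusion starts before Rowing Express ends → Rowing Express and Dance Fusion overlap.
HIIT Lab starts after Rowing Express ends; Rowing Express is clear from here.
Dance Fusion starts before Kettlebell Power ends → Kettlebell Power and Dance Fusion overlap.
HIIT Lab starts after Kettlebell Power ends; Kettlebell Power is clear from here.
HIIT Lab starts exactly when Dance Fusion ends (back-to-back, no overlap); Dance Fusion is clear from here.
Strength Advanced starts after HIIT Lab ends; HIIT Lab is clear from here.
Barre Lab starts before Strength Advanced ends → Strength Advanced and Barre Lab overlap.
Kettlebell Fusion starts before Strength Advanced ends → Strength Advanced and Kettlebell Fusion overlap.
Barre 30 starts after Strength Advanced ends.
Kettlebell Fusion starts before Barre Lab ends → Barre Lab and Kettlebell Fusion overlap.
Barre 30 starts after Barre Lab ends.
Barre 30 starts before Kettlebell Fusion ends → Kettlebell Fusion and Barre 30 overlap.
Overlapping pairs: Barre 30 & Kettlebell Fusion, Barre Lab & Kettlebell Fusion, Barre Lab & Strength Advanced, Dance Fusion & Kettlebell Power, Dance Fusion & Rowing Express, Kettlebell Fusion & Strength Advanced, Kettlebell Power & Rowing Express — 7 in total.

7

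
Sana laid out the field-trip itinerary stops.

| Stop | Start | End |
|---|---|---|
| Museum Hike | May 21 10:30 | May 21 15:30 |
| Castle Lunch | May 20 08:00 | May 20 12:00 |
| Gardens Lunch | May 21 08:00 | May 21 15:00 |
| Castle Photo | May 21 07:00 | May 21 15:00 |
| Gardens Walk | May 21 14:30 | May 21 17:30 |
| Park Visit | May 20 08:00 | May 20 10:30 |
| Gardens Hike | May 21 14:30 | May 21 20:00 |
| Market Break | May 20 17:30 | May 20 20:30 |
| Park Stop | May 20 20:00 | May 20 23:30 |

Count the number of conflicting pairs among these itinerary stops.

Sorted by start: Castle Lunch, Park Visit, Market Break, Park Stop, Castle Photo, Gardens Lunch, Museum Hike, Gardens Walk, Gardens Hike.
Park Visit starts before Castle Lunch ends → Castle Lunch and Park Visit overlap.
Market Break starts after Castle Lunch ends — done with Castle Lunch.
Market Break starts after Park Visit ends — done with Park Visit.
Park Stop starts before Market Break ends → Market Break and Park Stop overlap.
Castle Photo starts after Market Break ends — done with Market Break.
Castle Photo starts after Park Stop ends — done with Park Stop.
Gardens Lunch starts before Castle Photo ends → Castle Photo and Gardens Lunch overlap.
Museum Hike starts before Castle Photo ends → Castle Photo and Museum Hike overlap.
Gardens Walk starts before Castle Photo ends → Castle Photo and Gardens Walk overlap.
Gardens Hike starts before Castle Photo ends → Castle Photo and Gardens Hike overlap.
Museum Hike starts before Gardens Lunch ends → Gardens Lunch and Museum Hike overlap.
Gardens Walk starts before Gardens Lunch ends → Gardens Lunch and Gardens Walk overlap.
Gardens Hike starts before Gardens Lunch ends → Gardens Lunch and Gardens Hike overlap.
Gardens Walk starts before Museum Hike ends → Museum Hike and Gardens Walk overlap.
Gardens Hike starts before Museum Hike ends → Museum Hike and Gardens Hike overlap.
Gardens Hike starts before Gardens Walk ends → Gardens Walk and Gardens Hike overlap.
Overlapping pairs: Castle Lunch & Park Visit, Castle Photo & Gardens Hike, Castle Photo & Gardens Lunch, Castle Photo & Gardens Walk, Castle Photo & Museum Hike, Gardens Hike & Gardens Lunch, Gardens Hike & Gardens Walk, Gardens Hike & Museum Hike, Gardens Lunch & Gardens Walk, Gardens Lunch & Museum Hike, Gardens Walk & Museum Hike, Market Break & Park Stop — 12 in total.

12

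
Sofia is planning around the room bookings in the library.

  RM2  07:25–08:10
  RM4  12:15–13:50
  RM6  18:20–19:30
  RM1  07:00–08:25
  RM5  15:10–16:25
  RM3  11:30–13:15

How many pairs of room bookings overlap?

Sorted by start: RM1, RM2, RM3, RM4, RM5, RM6.
RM2 starts before RM1 ends → RM1 and RM2 overlap.
RM3 starts after RM1 ends, so nothing later overlaps RM1 either.
RM3 starts after RM2 ends, so nothing later overlaps RM2 either.
RM4 starts before RM3 ends → RM3 and RM4 overlap.
RM5 starts after RM3 ends, so nothing later overlaps RM3 either.
RM5 starts after RM4 ends, so nothing later overlaps RM4 either.
RM6 starts after RM5 ends.
Overlapping pairs: RM1 & RM2, RM3 & RM4 — 2 in total.

2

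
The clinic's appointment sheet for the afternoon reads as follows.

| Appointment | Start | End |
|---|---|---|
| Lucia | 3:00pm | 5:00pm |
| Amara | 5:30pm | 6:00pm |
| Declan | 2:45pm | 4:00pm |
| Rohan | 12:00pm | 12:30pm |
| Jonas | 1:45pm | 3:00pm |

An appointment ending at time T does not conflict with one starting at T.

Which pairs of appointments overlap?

Declan & Jonas, Declan & Lucia

Two intervals overlap when each starts before the other ends.
Sorted by start: Rohan, Jonas, Declan, Lucia, Amara.
Jonas starts after Rohan ends; Rohan is clear from here.
Declan starts before Jonas ends → Jonas and Declan overlap.
Lucia starts exactly when Jonas ends (back-to-back, no overlap); Jonas is clear from here.
Lucia starts before Declan ends → Declan and Lucia overlap.
Amara starts after Declan ends.
Amara starts after Lucia ends.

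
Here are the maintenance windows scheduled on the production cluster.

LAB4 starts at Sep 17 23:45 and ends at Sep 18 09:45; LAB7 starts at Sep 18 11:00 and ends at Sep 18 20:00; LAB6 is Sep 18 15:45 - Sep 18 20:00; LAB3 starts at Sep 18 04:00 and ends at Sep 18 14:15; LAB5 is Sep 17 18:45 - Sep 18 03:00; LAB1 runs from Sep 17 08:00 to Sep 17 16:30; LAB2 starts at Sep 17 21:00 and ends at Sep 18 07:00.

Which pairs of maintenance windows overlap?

Sorted by start: LAB1, LAB5, LAB2, LAB4, LAB3, LAB7, LAB6.
LAB5 starts after LAB1 ends, so LAB1 has no further overlaps.
LAB2 starts before LAB5 ends → LAB5 and LAB2 overlap.
LAB4 starts before LAB5 ends → LAB5 and LAB4 overlap.
LAB3 starts after LAB5 ends, so LAB5 has no further overlaps.
LAB4 starts before LAB2 ends → LAB2 and LAB4 overlap.
LAB3 starts before LAB2 ends → LAB2 and LAB3 overlap.
LAB7 starts after LAB2 ends, so LAB2 has no further overlaps.
LAB3 starts before LAB4 ends → LAB4 and LAB3 overlap.
LAB7 starts after LAB4 ends, so LAB4 has no further overlaps.
LAB7 starts before LAB3 ends → LAB3 and LAB7 overlap.
LAB6 starts after LAB3 ends.
LAB6 starts before LAB7 ends → LAB7 and LAB6 overlap.

LAB2 & LAB3, LAB2 & LAB4, LAB2 & LAB5, LAB3 & LAB4, LAB3 & LAB7, LAB4 & LAB5, LAB6 & LAB7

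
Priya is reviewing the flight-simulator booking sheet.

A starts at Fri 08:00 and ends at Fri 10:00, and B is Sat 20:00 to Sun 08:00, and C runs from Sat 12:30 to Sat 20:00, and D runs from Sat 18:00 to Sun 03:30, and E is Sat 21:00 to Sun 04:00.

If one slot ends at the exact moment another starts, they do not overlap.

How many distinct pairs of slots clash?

Sorted by start: A, C, D, B, E.
C starts after A ends, so nothing later overlaps A either.
D starts before C ends → C and D overlap.
B starts exactly when C ends (back-to-back, no overlap), so nothing later overlaps C either.
B starts before D ends → D and B overlap.
E starts before D ends → D and E overlap.
E starts before B ends → B and E overlap.
Overlapping pairs: B & D, B & E, C & D, D & E — 4 in total.

4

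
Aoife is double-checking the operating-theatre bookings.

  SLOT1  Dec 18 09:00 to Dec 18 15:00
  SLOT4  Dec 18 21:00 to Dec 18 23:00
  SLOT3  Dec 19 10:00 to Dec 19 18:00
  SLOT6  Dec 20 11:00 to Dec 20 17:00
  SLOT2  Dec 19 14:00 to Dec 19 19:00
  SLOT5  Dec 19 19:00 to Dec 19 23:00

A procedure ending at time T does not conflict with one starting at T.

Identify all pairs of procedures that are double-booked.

Sorted by start: SLOT1, SLOT4, SLOT3, SLOT2, SLOT5, SLOT6.
SLOT4 starts after SLOT1 ends; SLOT1 is clear from here.
SLOT3 starts after SLOT4 ends; SLOT4 is clear from here.
SLOT2 starts before SLOT3 ends → SLOT3 and SLOT2 overlap.
SLOT5 starts after SLOT3 ends; SLOT3 is clear from here.
SLOT5 starts exactly when SLOT2 ends (back-to-back, no overlap); SLOT2 is clear from here.
SLOT6 starts after SLOT5 ends.

SLOT2 & SLOT3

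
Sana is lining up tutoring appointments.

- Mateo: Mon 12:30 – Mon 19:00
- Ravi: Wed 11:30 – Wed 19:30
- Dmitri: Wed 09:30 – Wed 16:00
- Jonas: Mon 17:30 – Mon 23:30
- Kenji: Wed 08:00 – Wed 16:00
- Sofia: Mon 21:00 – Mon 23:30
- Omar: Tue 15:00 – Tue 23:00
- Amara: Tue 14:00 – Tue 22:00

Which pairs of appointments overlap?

Sorted by start: Mateo, Jonas, Sofia, Amara, Omar, Kenji, Dmitri, Ravi.
Jonas starts before Mateo ends → Mateo and Jonas overlap.
Sofia starts after Mateo ends, so nothing later overlaps Mateo either.
Sofia starts before Jonas ends → Jonas and Sofia overlap.
Amara starts after Jonas ends, so nothing later overlaps Jonas either.
Amara starts after Sofia ends, so nothing later overlaps Sofia either.
Omar starts before Amara ends → Amara and Omar overlap.
Kenji starts after Amara ends, so nothing later overlaps Amara either.
Kenji starts after Omar ends, so nothing later overlaps Omar either.
Dmitri starts before Kenji ends → Kenji and Dmitri overlap.
Ravi starts before Kenji ends → Kenji and Ravi overlap.
Ravi starts before Dmitri ends → Dmitri and Ravi overlap.

Amara & Omar, Dmitri & Kenji, Dmitri & Ravi, Jonas & Mateo, Jonas & Sofia, Kenji & Ravi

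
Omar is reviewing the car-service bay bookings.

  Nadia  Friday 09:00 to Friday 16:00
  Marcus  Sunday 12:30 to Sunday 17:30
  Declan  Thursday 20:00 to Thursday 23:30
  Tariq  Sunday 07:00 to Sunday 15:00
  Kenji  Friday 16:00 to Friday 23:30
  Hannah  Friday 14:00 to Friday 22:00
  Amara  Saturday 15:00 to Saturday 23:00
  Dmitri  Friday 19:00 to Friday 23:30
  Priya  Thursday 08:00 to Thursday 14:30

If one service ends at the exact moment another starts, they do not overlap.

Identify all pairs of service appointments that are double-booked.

Sorted by start: Priya, Declan, Nadia, Hannah, Kenji, Dmitri, Amara, Tariq, Marcus.
Declan starts after Priya ends; Priya is clear from here.
Nadia starts after Declan ends; Declan is clear from here.
Hannah starts before Nadia ends → Nadia and Hannah overlap.
Kenji starts exactly when Nadia ends (back-to-back, no overlap); Nadia is clear from here.
Kenji starts before Hannah ends → Hannah and Kenji overlap.
Dmitri starts before Hannah ends → Hannah and Dmitri overlap.
Amara starts after Hannah ends; Hannah is clear from here.
Dmitri starts before Kenji ends → Kenji and Dmitri overlap.
Amara starts after Kenji ends; Kenji is clear from here.
Amara starts after Dmitri ends; Dmitri is clear from here.
Tariq starts after Amara ends; Amara is clear from here.
Marcus starts before Tariq ends → Tariq and Marcus overlap.

Dmitri & Hannah, Dmitri & Kenji, Hannah & Kenji, Hannah & Nadia, Marcus & Tariq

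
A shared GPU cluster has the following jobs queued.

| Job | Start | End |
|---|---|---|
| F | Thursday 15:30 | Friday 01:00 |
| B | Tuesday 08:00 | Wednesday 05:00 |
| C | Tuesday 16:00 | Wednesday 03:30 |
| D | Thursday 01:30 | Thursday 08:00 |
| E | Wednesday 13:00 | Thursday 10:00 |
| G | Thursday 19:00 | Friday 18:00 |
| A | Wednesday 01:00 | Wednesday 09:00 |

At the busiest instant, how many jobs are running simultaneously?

3

Sweep the timeline, counting +1 at each start and −1 at each end (ends before starts at a tie):
Tuesday 08:00 start B → 1
Tuesday 16:00 start C → 2
Wednesday 01:00 start A → 3
Wednesday 03:30 end C → 2
Wednesday 05:00 end B → 1
Wednesday 09:00 end A → 0
Wednesday 13:00 start E → 1
Thursday 01:30 start D → 2
Thursday 08:00 end D → 1
Thursday 10:00 end E → 0
Thursday 15:30 start F → 1
Thursday 19:00 start G → 2
Friday 01:00 end F → 1
Friday 18:00 end G → 0
Peak is 3, at Wednesday 01:00 (A, B, C).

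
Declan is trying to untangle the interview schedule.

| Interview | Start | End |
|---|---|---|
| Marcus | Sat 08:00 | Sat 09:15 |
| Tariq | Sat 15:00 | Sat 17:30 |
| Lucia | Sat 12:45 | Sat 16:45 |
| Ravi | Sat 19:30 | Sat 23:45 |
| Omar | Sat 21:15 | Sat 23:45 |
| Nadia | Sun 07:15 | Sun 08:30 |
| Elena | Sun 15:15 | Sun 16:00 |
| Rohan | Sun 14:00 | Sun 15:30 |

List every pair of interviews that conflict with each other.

Sorted by start: Marcus, Lucia, Tariq, Ravi, Omar, Nadia, Rohan, Elena.
Lucia starts after Marcus ends; Marcus is clear from here.
Tariq starts before Lucia ends → Lucia and Tariq overlap.
Ravi starts after Lucia ends; Lucia is clear from here.
Ravi starts after Tariq ends; Tariq is clear from here.
Omar starts before Ravi ends → Ravi and Omar overlap.
Nadia starts after Ravi ends; Ravi is clear from here.
Nadia starts after Omar ends; Omar is clear from here.
Rohan starts after Nadia ends; Nadia is clear from here.
Elena starts before Rohan ends → Rohan and Elena overlap.

Elena & Rohan, Lucia & Tariq, Omar & Ravi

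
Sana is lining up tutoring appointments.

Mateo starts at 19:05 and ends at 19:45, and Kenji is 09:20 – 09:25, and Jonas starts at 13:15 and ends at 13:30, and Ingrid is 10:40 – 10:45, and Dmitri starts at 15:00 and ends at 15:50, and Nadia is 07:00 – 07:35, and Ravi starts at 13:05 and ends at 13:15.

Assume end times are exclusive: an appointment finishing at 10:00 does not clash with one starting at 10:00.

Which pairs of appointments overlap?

Two intervals overlap when each starts before the other ends.
Sorted by start: Nadia, Kenji, Ingrid, Ravi, Jonas, Dmitri, Mateo.
Kenji starts after Nadia ends, so nothing later overlaps Nadia either.
Ingrid starts after Kenji ends, so nothing later overlaps Kenji either.
Ravi starts after Ingrid ends, so nothing later overlaps Ingrid either.
Jonas starts exactly when Ravi ends (back-to-back, no overlap), so nothing later overlaps Ravi either.
Dmitri starts after Jonas ends, so nothing later overlaps Jonas either.
Mateo starts after Dmitri ends.

none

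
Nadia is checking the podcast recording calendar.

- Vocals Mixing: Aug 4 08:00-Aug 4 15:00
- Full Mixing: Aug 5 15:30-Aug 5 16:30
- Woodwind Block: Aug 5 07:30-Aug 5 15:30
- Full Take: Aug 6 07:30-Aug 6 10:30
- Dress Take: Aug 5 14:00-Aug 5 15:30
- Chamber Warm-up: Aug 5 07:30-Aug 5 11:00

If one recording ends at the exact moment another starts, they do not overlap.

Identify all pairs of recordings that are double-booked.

Chamber Warm-up & Woodwind Block, Dress Take & Woodwind Block

Sorted by start: Vocals Mixing, Woodwind Block, Chamber Warm-up, Dress Take, Full Mixing, Full Take.
Woodwind Block starts after Vocals Mixing ends, so nothing later overlaps Vocals Mixing either.
Chamber Warm-up starts before Woodwind Block ends → Woodwind Block and Chamber Warm-up overlap.
Dress Take starts before Woodwind Block ends → Woodwind Block and Dress Take overlap.
Full Mixing starts exactly when Woodwind Block ends (back-to-back, no overlap), so nothing later overlaps Woodwind Block either.
Dress Take starts after Chamber Warm-up ends, so nothing later overlaps Chamber Warm-up either.
Full Mixing starts exactly when Dress Take ends (back-to-back, no overlap), so nothing later overlaps Dress Take either.
Full Take starts after Full Mixing ends.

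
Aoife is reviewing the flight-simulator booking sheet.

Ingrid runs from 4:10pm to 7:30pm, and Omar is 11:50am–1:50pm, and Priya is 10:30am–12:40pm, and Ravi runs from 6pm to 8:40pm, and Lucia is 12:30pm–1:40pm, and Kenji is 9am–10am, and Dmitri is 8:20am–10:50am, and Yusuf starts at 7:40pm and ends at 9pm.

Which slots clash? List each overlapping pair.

Dmitri & Kenji, Dmitri & Priya, Ingrid & Ravi, Lucia & Omar, Lucia & Priya, Omar & Priya, Ravi & Yusuf

Check each pair: they overlap iff neither finishes before the other starts.
Sorted by start: Dmitri, Kenji, Priya, Omar, Lucia, Ingrid, Ravi, Yusuf.
Kenji starts before Dmitri ends → Dmitri and Kenji overlap.
Priya starts before Dmitri ends → Dmitri and Priya overlap.
Omar starts after Dmitri ends; Dmitri is clear from here.
Priya starts after Kenji ends; Kenji is clear from here.
Omar starts before Priya ends → Priya and Omar overlap.
Lucia starts before Priya ends → Priya and Lucia overlap.
Ingrid starts after Priya ends; Priya is clear from here.
Lucia starts before Omar ends → Omar and Lucia overlap.
Ingrid starts after Omar ends; Omar is clear from here.
Ingrid starts after Lucia ends; Lucia is clear from here.
Ravi starts before Ingrid ends → Ingrid and Ravi overlap.
Yusuf starts after Ingrid ends.
Yusuf starts before Ravi ends → Ravi and Yusuf overlap.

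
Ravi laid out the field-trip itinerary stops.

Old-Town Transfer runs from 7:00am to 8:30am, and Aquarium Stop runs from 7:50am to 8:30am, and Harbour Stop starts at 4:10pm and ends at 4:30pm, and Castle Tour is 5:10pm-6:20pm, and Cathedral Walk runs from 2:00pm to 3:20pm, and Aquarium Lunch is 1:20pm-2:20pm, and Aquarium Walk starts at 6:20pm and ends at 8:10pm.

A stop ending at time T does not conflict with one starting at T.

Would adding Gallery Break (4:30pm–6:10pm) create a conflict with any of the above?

Yes — it overlaps Castle Tour

Old-Town Transfer: ends 8:30am at or before Gallery Break starts 4:30pm → clear.
Aquarium Stop: ends 8:30am at or before Gallery Break starts 4:30pm → clear.
Aquarium Lunch: ends 2:20pm at or before Gallery Break starts 4:30pm → clear.
Cathedral Walk: ends 3:20pm at or before Gallery Break starts 4:30pm → clear.
Harbour Stop: ends 4:30pm at or before Gallery Break starts 4:30pm → clear.
Castle Tour: starts 5:10pm before Gallery Break ends 6:10pm, and ends 6:20pm after Gallery Break starts 4:30pm → overlap.
Aquarium Walk: starts 6:20pm at or after Gallery Break ends 6:10pm → clear.
Gallery Break overlaps Castle Tour.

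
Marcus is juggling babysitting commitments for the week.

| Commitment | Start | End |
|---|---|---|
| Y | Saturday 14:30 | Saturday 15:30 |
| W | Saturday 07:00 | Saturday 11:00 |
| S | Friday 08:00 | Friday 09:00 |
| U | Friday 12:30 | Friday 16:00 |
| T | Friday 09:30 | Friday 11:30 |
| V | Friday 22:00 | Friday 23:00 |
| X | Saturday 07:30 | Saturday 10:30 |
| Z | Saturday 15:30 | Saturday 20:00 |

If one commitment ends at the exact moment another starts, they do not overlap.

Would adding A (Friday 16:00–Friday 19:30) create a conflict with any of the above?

No — it doesn't clash with anything

S: ends Friday 09:00 at or before A starts Friday 16:00 → clear.
T: ends Friday 11:30 at or before A starts Friday 16:00 → clear.
U: ends Friday 16:00 at or before A starts Friday 16:00 → clear.
V: starts Friday 22:00 at or after A ends Friday 19:30 → clear.
W: starts Saturday 07:00 at or after A ends Friday 19:30 → clear.
X: starts Saturday 07:30 at or after A ends Friday 19:30 → clear.
Y: starts Saturday 14:30 at or after A ends Friday 19:30 → clear.
Z: starts Saturday 15:30 at or after A ends Friday 19:30 → clear.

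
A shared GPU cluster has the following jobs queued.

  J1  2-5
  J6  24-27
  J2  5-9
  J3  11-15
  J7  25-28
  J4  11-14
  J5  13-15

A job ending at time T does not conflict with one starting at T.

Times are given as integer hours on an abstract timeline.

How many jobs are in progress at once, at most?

3

Walk through starts and ends in time order (an end at T is processed before a start at T):
2 start J1 → 1
5 end J1 → 0
5 start J2 → 1
9 end J2 → 0
11 start J3 → 1
11 start J4 → 2
13 start J5 → 3
14 end J4 → 2
15 end J3 → 1
15 end J5 → 0
24 start J6 → 1
25 start J7 → 2
27 end J6 → 1
28 end J7 → 0
Peak is 3, at 13 (J3, J4, J5).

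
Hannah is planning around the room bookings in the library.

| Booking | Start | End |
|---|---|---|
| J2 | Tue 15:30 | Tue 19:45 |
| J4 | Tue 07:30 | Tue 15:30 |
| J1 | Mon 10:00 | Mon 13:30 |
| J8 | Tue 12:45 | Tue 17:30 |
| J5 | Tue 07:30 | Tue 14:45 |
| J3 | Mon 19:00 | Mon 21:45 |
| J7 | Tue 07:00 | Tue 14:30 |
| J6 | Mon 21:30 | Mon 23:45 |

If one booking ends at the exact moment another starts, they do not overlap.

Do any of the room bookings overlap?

Yes

Sorted by start: J1, J3, J6, J7, J4, J5, J8, J2.
J3 starts after J1 ends, so J1 has no further overlaps.
J6 starts before J3 ends → J3 and J6 overlap.
That's a conflict, so the schedule is not conflict-free.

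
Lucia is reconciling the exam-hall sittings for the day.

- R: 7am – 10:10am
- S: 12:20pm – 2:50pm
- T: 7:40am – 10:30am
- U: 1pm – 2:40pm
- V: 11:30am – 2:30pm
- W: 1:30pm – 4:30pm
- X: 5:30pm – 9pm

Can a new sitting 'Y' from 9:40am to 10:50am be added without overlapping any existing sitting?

R: starts 7am before Y ends 10:50am, and ends 10:10am after Y starts 9:40am → overlap.
T: starts 7:40am before Y ends 10:50am, and ends 10:30am after Y starts 9:40am → overlap.
V: starts 11:30am at or after Y ends 10:50am → clear.
S: starts 12:20pm at or after Y ends 10:50am → clear.
U: starts 1pm at or after Y ends 10:50am → clear.
W: starts 1:30pm at or after Y ends 10:50am → clear.
X: starts 5:30pm at or after Y ends 10:50am → clear.
Y overlaps R, T.

No — it overlaps R, T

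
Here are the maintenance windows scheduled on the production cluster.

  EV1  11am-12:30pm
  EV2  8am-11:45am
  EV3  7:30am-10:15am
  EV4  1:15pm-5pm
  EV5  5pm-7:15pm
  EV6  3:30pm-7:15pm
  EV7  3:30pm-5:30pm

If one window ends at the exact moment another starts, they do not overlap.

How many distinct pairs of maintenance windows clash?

Sorted by start: EV3, EV2, EV1, EV4, EV6, EV7, EV5.
EV2 starts before EV3 ends → EV3 and EV2 overlap.
EV1 starts after EV3 ends; EV3 is clear from here.
EV1 starts before EV2 ends → EV2 and EV1 overlap.
EV4 starts after EV2 ends; EV2 is clear from here.
EV4 starts after EV1 ends; EV1 is clear from here.
EV6 starts before EV4 ends → EV4 and EV6 overlap.
EV7 starts before EV4 ends → EV4 and EV7 overlap.
EV5 starts exactly when EV4 ends (back-to-back, no overlap).
EV7 starts before EV6 ends → EV6 and EV7 overlap.
EV5 starts before EV6 ends → EV6 and EV5 overlap.
EV5 starts before EV7 ends → EV7 and EV5 overlap.
Overlapping pairs: EV1 & EV2, EV2 & EV3, EV4 & EV6, EV4 & EV7, EV5 & EV6, EV5 & EV7, EV6 & EV7 — 7 in total.

7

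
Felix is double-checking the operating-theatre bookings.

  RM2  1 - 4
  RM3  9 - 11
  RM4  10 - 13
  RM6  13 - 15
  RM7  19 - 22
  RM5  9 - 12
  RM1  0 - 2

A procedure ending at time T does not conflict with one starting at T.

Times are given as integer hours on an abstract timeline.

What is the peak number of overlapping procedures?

3

Sweep the timeline, counting +1 at each start and −1 at each end (ends before starts at a tie):
0 start RM1 → 1
1 start RM2 → 2
2 end RM1 → 1
4 end RM2 → 0
9 start RM3 → 1
9 start RM5 → 2
10 start RM4 → 3
11 end RM3 → 2
12 end RM5 → 1
13 end RM4 → 0
13 start RM6 → 1
15 end RM6 → 0
19 start RM7 → 1
22 end RM7 → 0
Peak is 3, at 10 (RM3, RM4, RM5).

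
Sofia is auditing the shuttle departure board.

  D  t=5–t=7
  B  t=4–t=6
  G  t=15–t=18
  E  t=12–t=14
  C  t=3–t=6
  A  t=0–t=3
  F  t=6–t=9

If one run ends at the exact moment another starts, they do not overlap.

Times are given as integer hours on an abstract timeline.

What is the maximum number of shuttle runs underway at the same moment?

Walk through starts and ends in time order (an end at T is processed before a start at T):
t=0 start A → 1
t=3 end A → 0
t=3 start C → 1
t=4 start B → 2
t=5 start D → 3
t=6 end B → 2
t=6 end C → 1
t=6 start F → 2
t=7 end D → 1
t=9 end F → 0
t=12 start E → 1
t=14 end E → 0
t=15 start G → 1
t=18 end G → 0
Peak is 3, at t=5 (B, C, D).

3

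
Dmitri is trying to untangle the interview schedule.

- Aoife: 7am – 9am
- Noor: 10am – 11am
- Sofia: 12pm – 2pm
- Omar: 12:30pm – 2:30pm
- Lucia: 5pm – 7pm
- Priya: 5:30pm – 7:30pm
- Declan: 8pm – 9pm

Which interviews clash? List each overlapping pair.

Lucia & Priya, Omar & Sofia

Sorted by start: Aoife, Noor, Sofia, Omar, Lucia, Priya, Declan.
Noor starts after Aoife ends, so nothing later overlaps Aoife either.
Sofia starts after Noor ends, so nothing later overlaps Noor either.
Omar starts before Sofia ends → Sofia and Omar overlap.
Lucia starts after Sofia ends, so nothing later overlaps Sofia either.
Lucia starts after Omar ends, so nothing later overlaps Omar either.
Priya starts before Lucia ends → Lucia and Priya overlap.
Declan starts after Lucia ends.
Declan starts after Priya ends.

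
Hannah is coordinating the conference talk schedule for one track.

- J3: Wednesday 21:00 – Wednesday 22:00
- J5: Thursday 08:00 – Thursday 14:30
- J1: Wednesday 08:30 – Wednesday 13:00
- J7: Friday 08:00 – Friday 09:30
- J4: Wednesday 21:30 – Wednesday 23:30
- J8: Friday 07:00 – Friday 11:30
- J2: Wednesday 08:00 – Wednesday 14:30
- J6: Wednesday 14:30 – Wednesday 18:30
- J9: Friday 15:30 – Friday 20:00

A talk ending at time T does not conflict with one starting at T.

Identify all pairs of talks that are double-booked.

Sorted by start: J2, J1, J6, J3, J4, J5, J8, J7, J9.
J1 starts before J2 ends → J2 and J1 overlap.
J6 starts exactly when J2 ends (back-to-back, no overlap), so nothing later overlaps J2 either.
J6 starts after J1 ends, so nothing later overlaps J1 either.
J3 starts after J6 ends, so nothing later overlaps J6 either.
J4 starts before J3 ends → J3 and J4 overlap.
J5 starts after J3 ends, so nothing later overlaps J3 either.
J5 starts after J4 ends, so nothing later overlaps J4 either.
J8 starts after J5 ends, so nothing later overlaps J5 either.
J7 starts before J8 ends → J8 and J7 overlap.
J9 starts after J8 ends.
J9 starts after J7 ends.

J1 & J2, J3 & J4, J7 & J8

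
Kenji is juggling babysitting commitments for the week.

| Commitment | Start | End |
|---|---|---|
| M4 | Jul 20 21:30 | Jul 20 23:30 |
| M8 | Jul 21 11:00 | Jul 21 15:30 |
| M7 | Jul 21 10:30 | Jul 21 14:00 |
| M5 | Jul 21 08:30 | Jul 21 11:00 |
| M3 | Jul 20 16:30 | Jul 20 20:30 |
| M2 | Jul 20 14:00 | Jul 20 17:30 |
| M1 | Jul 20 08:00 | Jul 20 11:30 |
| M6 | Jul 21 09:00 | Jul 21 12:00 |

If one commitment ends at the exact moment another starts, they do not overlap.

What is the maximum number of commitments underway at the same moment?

3

Walk through starts and ends in time order (an end at T is processed before a start at T):
Jul 20 08:00 start M1 → 1
Jul 20 11:30 end M1 → 0
Jul 20 14:00 start M2 → 1
Jul 20 16:30 start M3 → 2
Jul 20 17:30 end M2 → 1
Jul 20 20:30 end M3 → 0
Jul 20 21:30 start M4 → 1
Jul 20 23:30 end M4 → 0
Jul 21 08:30 start M5 → 1
Jul 21 09:00 start M6 → 2
Jul 21 10:30 start M7 → 3
Jul 21 11:00 end M5 → 2
Jul 21 11:00 start M8 → 3
Jul 21 12:00 end M6 → 2
Jul 21 14:00 end M7 → 1
Jul 21 15:30 end M8 → 0
Peak is 3, at Jul 21 10:30 (M5, M6, M7).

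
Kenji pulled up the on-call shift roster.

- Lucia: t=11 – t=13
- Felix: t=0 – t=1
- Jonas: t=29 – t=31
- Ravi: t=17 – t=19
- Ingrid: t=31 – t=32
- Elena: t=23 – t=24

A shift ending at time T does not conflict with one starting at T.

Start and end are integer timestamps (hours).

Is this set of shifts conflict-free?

Yes

Two intervals overlap when each starts before the other ends.
Sorted by start: Felix, Lucia, Ravi, Elena, Jonas, Ingrid.
Lucia starts after Felix ends, so Felix has no further overlaps.
Ravi starts after Lucia ends, so Lucia has no further overlaps.
Elena starts after Ravi ends, so Ravi has no further overlaps.
Jonas starts after Elena ends, so Elena has no further overlaps.
Ingrid starts exactly when Jonas ends (back-to-back, no overlap).
Every pair is clear; the schedule has no overlaps.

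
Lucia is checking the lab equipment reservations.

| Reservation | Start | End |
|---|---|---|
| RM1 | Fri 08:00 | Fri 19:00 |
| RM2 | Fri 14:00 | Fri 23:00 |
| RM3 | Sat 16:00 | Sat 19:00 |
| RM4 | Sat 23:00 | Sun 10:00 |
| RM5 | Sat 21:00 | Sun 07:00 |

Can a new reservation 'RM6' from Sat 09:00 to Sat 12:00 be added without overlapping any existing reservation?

Yes — the slot is free

RM1: ends Fri 19:00 at or before RM6 starts Sat 09:00 → clear.
RM2: ends Fri 23:00 at or before RM6 starts Sat 09:00 → clear.
RM3: starts Sat 16:00 at or after RM6 ends Sat 12:00 → clear.
RM5: starts Sat 21:00 at or after RM6 ends Sat 12:00 → clear.
RM4: starts Sat 23:00 at or after RM6 ends Sat 12:00 → clear.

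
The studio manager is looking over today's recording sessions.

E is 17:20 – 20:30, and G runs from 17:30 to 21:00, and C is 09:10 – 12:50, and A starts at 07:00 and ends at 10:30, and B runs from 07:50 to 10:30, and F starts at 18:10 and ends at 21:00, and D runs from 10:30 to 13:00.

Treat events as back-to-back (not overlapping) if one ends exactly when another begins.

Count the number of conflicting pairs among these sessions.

Two intervals overlap when each starts before the other ends.
Sorted by start: A, B, C, D, E, G, F.
B starts before A ends → A and B overlap.
C starts before A ends → A and C overlap.
D starts exactly when A ends (back-to-back, no overlap), so nothing later overlaps A either.
C starts before B ends → B and C overlap.
D starts exactly when B ends (back-to-back, no overlap), so nothing later overlaps B either.
D starts before C ends → C and D overlap.
E starts after C ends, so nothing later overlaps C either.
E starts after D ends, so nothing later overlaps D either.
G starts before E ends → E and G overlap.
F starts before E ends → E and F overlap.
F starts before G ends → G and F overlap.
Overlapping pairs: A & B, A & C, B & C, C & D, E & F, E & G, F & G — 7 in total.

7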